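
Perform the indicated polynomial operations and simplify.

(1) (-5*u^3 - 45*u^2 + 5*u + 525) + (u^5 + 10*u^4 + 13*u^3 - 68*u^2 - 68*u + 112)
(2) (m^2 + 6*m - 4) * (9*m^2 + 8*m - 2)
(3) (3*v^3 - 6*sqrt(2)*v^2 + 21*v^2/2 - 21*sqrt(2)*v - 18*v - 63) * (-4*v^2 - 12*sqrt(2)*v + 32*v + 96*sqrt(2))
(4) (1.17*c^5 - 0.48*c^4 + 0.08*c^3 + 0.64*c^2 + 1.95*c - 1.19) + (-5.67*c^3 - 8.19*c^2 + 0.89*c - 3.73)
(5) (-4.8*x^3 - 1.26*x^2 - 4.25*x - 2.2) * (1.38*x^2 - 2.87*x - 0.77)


(1) = u^5 + 10*u^4 + 8*u^3 - 113*u^2 - 63*u + 637
(2) = 9*m^4 + 62*m^3 + 10*m^2 - 44*m + 8
(3) = -12*v^5 - 12*sqrt(2)*v^4 + 54*v^4 + 54*sqrt(2)*v^3 + 552*v^3 - 972*v^2 + 552*sqrt(2)*v^2 - 6048*v - 972*sqrt(2)*v - 6048*sqrt(2)
(4) = 1.17*c^5 - 0.48*c^4 - 5.59*c^3 - 7.55*c^2 + 2.84*c - 4.92
(5) = -6.624*x^5 + 12.0372*x^4 + 1.4472*x^3 + 10.1317*x^2 + 9.5865*x + 1.694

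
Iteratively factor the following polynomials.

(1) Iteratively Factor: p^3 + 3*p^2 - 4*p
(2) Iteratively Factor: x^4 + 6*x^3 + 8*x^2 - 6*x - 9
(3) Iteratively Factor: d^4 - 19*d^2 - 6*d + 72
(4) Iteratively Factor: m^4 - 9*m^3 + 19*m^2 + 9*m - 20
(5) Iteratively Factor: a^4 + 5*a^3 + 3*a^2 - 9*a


(1) = (p + 4)*(p^2 - p) = (p - 1)*(p + 4)*(p)
(2) = (x + 3)*(x^3 + 3*x^2 - x - 3) = (x - 1)*(x + 3)*(x^2 + 4*x + 3) = (x - 1)*(x + 1)*(x + 3)*(x + 3)
(3) = (d + 3)*(d^3 - 3*d^2 - 10*d + 24) = (d + 3)^2*(d^2 - 6*d + 8) = (d - 4)*(d + 3)^2*(d - 2)
(4) = (m + 1)*(m^3 - 10*m^2 + 29*m - 20) = (m - 1)*(m + 1)*(m^2 - 9*m + 20) = (m - 4)*(m - 1)*(m + 1)*(m - 5)
(5) = (a - 1)*(a^3 + 6*a^2 + 9*a) = (a - 1)*(a + 3)*(a^2 + 3*a) = a*(a - 1)*(a + 3)*(a + 3)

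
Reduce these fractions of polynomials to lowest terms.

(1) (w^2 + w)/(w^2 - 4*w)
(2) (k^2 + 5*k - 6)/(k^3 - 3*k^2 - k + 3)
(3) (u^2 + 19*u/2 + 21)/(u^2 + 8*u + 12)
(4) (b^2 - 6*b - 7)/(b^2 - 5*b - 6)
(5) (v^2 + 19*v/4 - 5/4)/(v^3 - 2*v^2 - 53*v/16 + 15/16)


(1) = (w + 1)/(w - 4)
(2) = (k + 6)/(k^2 - 2*k - 3)
(3) = (2*u + 7)/(2*u + 4)
(4) = (b - 7)/(b - 6)
(5) = (4*v + 20)/(4*v^2 - 7*v - 15)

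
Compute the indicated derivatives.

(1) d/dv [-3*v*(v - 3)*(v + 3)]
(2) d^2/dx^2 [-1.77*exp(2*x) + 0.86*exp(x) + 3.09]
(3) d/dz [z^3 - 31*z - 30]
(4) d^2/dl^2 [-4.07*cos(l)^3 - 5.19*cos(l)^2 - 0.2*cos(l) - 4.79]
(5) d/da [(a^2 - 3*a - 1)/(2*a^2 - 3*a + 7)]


(1) = 27 - 9*v^2
(2) = (0.86 - 7.08*exp(x))*exp(x)
(3) = 3*z^2 - 31
(4) = 3.2525*cos(l) + 10.38*cos(2*l) + 9.1575*cos(3*l)
(5) = 3*(a^2 + 6*a - 8)/(4*a^4 - 12*a^3 + 37*a^2 - 42*a + 49)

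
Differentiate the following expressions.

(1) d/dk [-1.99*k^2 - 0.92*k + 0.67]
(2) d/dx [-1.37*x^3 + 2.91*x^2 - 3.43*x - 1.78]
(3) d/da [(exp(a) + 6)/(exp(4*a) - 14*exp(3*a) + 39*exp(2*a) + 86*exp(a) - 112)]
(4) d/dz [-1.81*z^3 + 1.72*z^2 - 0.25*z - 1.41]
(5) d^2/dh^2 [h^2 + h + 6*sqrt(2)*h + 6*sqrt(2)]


(1) = -3.98*k - 0.92
(2) = -4.11*x^2 + 5.82*x - 3.43
(3) = (-2*(exp(a) + 6)*(2*exp(3*a) - 21*exp(2*a) + 39*exp(a) + 43) + exp(4*a) - 14*exp(3*a) + 39*exp(2*a) + 86*exp(a) - 112)*exp(a)/(exp(4*a) - 14*exp(3*a) + 39*exp(2*a) + 86*exp(a) - 112)^2
(4) = -5.43*z^2 + 3.44*z - 0.25
(5) = 2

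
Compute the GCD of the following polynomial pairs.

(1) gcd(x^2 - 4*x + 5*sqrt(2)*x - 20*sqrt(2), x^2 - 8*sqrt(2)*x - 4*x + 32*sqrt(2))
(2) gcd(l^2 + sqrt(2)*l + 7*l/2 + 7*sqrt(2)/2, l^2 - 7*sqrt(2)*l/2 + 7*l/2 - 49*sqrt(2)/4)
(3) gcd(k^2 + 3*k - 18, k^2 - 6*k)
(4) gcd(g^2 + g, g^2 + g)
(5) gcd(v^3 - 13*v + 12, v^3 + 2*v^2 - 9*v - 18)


(1) = gcd((x - 4)*(x + 5*sqrt(2)), (x - 4)*(x - 8*sqrt(2))) = x - 4
(2) = gcd((l + 7/2)*(l + sqrt(2)), (l + 7/2)*(l - 7*sqrt(2)/2)) = l + 7/2
(3) = 1
(4) = g^2 + g
(5) = gcd((v - 3)*(v - 1)*(v + 4), (v - 3)*(v + 2)*(v + 3)) = v - 3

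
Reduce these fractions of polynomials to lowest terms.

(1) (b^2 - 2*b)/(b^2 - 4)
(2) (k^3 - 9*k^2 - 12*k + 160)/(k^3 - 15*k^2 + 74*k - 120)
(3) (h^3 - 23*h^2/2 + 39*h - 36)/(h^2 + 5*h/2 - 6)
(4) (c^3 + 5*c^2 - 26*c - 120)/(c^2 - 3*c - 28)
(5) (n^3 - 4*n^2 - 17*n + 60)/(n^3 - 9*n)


(1) = b/(b + 2)
(2) = (k^2 - 4*k - 32)/(k^2 - 10*k + 24)
(3) = (h^2 - 10*h + 24)/(h + 4)
(4) = (c^2 + c - 30)/(c - 7)
(5) = (n^2 - n - 20)/(n^2 + 3*n)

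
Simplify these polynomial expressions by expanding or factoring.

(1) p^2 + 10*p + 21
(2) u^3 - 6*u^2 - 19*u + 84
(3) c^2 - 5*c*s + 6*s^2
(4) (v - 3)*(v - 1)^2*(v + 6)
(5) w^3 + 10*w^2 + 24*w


(1) = (p + 3)*(p + 7)
(2) = (u - 7)*(u - 3)*(u + 4)
(3) = (c - 3*s)*(c - 2*s)
(4) = v^4 + v^3 - 23*v^2 + 39*v - 18
(5) = w*(w + 4)*(w + 6)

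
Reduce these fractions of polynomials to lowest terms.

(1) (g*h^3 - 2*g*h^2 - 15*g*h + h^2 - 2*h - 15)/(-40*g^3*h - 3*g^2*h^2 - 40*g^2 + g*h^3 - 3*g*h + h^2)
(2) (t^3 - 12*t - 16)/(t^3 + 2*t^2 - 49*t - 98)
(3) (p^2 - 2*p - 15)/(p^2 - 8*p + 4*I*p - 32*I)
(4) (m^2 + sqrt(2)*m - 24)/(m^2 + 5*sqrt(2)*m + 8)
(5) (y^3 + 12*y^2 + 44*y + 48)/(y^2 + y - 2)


(1) = (-h^2 + 2*h + 15)/(40*g^2 + 3*g*h - h^2)
(2) = (t^2 - 2*t - 8)/(t^2 - 49)
(3) = (p^2 - 2*p - 15)/(p^2 + p*(-8 + 4*I) - 32*I)
(4) = (m - 3*sqrt(2))/(m + sqrt(2))
(5) = (y^2 + 10*y + 24)/(y - 1)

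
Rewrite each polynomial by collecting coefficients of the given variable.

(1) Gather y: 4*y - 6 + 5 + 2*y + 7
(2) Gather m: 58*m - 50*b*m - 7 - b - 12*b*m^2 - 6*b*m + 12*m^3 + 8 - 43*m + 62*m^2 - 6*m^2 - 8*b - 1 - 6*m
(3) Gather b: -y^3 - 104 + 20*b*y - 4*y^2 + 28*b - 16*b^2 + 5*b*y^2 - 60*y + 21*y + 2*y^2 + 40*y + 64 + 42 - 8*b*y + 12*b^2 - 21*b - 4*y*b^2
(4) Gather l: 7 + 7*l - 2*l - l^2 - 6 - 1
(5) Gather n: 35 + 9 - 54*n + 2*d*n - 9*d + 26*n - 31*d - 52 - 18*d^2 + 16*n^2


(1) = 6*y + 6
(2) = -9*b + 12*m^3 + m^2*(56 - 12*b) + m*(9 - 56*b)
(3) = b^2*(-4*y - 4) + b*(5*y^2 + 12*y + 7) - y^3 - 2*y^2 + y + 2
(4) = -l^2 + 5*l
(5) = -18*d^2 - 40*d + 16*n^2 + n*(2*d - 28) - 8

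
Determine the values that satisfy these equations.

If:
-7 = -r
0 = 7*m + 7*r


Then:
m = -7
r = 7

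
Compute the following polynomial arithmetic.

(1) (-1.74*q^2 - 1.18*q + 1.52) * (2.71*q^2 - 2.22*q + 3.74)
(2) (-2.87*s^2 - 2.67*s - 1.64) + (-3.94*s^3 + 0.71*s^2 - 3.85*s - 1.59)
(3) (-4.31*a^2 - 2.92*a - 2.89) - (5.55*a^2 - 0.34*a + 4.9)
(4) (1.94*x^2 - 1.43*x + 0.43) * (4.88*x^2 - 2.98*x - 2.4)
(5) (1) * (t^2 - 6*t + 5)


(1) = -4.7154*q^4 + 0.665*q^3 + 0.2312*q^2 - 7.7876*q + 5.6848
(2) = -3.94*s^3 - 2.16*s^2 - 6.52*s - 3.23
(3) = -9.86*a^2 - 2.58*a - 7.79
(4) = 9.4672*x^4 - 12.7596*x^3 + 1.7038*x^2 + 2.1506*x - 1.032
(5) = t^2 - 6*t + 5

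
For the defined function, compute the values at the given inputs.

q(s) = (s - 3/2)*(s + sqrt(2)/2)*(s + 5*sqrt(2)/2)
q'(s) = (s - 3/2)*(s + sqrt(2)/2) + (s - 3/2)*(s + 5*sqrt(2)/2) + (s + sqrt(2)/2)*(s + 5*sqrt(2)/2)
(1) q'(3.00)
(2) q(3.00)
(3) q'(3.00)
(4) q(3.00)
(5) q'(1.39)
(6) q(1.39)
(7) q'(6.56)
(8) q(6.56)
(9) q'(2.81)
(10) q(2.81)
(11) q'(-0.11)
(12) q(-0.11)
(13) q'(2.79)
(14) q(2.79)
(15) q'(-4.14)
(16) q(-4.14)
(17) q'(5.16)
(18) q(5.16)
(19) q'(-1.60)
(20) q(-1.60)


(1) = 39.59
(2) = 36.34
(3) = 39.59
(4) = 36.34
(5) = 9.56
(6) = -1.14
(7) = 161.22
(8) = 371.23
(9) = 35.24
(10) = 29.24
(11) = -4.43
(12) = -3.29
(13) = 34.79
(14) = 28.54
(15) = 24.85
(16) = -11.70
(17) = 104.32
(18) = 186.72
(19) = -4.96
(20) = 5.36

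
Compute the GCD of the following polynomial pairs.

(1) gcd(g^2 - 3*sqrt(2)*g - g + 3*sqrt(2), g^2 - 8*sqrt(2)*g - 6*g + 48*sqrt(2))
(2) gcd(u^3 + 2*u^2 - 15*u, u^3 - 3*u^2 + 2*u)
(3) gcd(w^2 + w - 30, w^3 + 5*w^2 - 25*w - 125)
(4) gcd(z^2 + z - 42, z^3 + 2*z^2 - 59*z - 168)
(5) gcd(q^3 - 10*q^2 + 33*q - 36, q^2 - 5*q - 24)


(1) = 1
(2) = gcd(u*(u - 3)*(u + 5), u*(u - 2)*(u - 1)) = u
(3) = gcd((w - 5)*(w + 6), (w - 5)*(w + 5)^2) = w - 5
(4) = z + 7
(5) = gcd((q - 4)*(q - 3)^2, (q - 8)*(q + 3)) = 1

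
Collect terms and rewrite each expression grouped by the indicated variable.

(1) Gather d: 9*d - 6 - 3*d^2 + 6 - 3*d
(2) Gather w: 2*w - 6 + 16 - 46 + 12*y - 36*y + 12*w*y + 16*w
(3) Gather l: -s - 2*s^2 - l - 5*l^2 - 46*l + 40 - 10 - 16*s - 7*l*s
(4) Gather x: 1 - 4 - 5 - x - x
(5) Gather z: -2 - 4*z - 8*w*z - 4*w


(1) = -3*d^2 + 6*d
(2) = w*(12*y + 18) - 24*y - 36
(3) = -5*l^2 + l*(-7*s - 47) - 2*s^2 - 17*s + 30
(4) = -2*x - 8
(5) = -4*w + z*(-8*w - 4) - 2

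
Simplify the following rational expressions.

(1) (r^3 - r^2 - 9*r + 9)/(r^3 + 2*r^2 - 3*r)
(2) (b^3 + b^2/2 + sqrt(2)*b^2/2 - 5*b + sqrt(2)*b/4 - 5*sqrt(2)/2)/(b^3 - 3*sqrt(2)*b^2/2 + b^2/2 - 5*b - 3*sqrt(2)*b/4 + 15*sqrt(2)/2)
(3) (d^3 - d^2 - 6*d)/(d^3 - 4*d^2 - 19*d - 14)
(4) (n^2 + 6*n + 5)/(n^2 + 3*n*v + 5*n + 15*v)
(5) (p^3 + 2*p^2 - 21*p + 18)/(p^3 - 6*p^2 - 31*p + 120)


(1) = (r - 3)/r
(2) = (16*b + 8*sqrt(2))/(16*b - 24*sqrt(2))
(3) = (d^2 - 3*d)/(d^2 - 6*d - 7)
(4) = (n + 1)/(n + 3*v)
(5) = (p^2 + 5*p - 6)/(p^2 - 3*p - 40)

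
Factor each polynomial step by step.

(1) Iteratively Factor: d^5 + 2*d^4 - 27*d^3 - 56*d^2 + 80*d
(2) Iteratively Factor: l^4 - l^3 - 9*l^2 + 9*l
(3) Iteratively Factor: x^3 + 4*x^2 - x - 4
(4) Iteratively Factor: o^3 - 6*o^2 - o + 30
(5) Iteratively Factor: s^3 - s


(1) = (d + 4)*(d^4 - 2*d^3 - 19*d^2 + 20*d) = d*(d + 4)*(d^3 - 2*d^2 - 19*d + 20) = d*(d - 1)*(d + 4)*(d^2 - d - 20) = d*(d - 5)*(d - 1)*(d + 4)*(d + 4)
(2) = (l)*(l^3 - l^2 - 9*l + 9) = l*(l - 1)*(l^2 - 9) = l*(l - 3)*(l - 1)*(l + 3)
(3) = (x + 1)*(x^2 + 3*x - 4) = (x - 1)*(x + 1)*(x + 4)
(4) = (o - 3)*(o^2 - 3*o - 10) = (o - 3)*(o + 2)*(o - 5)
(5) = (s)*(s^2 - 1) = s*(s - 1)*(s + 1)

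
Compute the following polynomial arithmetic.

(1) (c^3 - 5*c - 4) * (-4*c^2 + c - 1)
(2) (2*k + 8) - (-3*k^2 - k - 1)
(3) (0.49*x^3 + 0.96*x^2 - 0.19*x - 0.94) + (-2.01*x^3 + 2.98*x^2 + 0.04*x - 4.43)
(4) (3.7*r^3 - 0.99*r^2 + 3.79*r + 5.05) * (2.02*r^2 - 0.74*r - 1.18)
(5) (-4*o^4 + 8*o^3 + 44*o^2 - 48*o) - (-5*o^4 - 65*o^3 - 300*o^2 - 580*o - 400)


(1) = -4*c^5 + c^4 + 19*c^3 + 11*c^2 + c + 4
(2) = 3*k^2 + 3*k + 9
(3) = -1.52*x^3 + 3.94*x^2 - 0.15*x - 5.37
(4) = 7.474*r^5 - 4.7378*r^4 + 4.0224*r^3 + 8.5646*r^2 - 8.2092*r - 5.959
(5) = o^4 + 73*o^3 + 344*o^2 + 532*o + 400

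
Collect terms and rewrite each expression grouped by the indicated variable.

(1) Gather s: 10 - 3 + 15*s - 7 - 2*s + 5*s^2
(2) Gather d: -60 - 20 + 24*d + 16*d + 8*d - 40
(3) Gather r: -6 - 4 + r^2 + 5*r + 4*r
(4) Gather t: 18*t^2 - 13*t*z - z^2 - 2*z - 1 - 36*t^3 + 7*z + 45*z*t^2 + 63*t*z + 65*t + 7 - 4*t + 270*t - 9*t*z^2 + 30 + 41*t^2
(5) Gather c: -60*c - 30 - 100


(1) = 5*s^2 + 13*s
(2) = 48*d - 120
(3) = r^2 + 9*r - 10
(4) = -36*t^3 + t^2*(45*z + 59) + t*(-9*z^2 + 50*z + 331) - z^2 + 5*z + 36
(5) = -60*c - 130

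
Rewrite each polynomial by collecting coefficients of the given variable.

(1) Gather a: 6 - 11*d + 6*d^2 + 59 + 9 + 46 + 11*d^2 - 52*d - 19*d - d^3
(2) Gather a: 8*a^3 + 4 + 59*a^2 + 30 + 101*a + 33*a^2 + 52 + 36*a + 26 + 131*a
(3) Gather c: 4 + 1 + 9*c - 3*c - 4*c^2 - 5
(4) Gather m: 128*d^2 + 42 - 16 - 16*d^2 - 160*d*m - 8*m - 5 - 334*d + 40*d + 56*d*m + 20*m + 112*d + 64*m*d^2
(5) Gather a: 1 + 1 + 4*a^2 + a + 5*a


(1) = -d^3 + 17*d^2 - 82*d + 120
(2) = 8*a^3 + 92*a^2 + 268*a + 112
(3) = -4*c^2 + 6*c
(4) = 112*d^2 - 182*d + m*(64*d^2 - 104*d + 12) + 21
(5) = 4*a^2 + 6*a + 2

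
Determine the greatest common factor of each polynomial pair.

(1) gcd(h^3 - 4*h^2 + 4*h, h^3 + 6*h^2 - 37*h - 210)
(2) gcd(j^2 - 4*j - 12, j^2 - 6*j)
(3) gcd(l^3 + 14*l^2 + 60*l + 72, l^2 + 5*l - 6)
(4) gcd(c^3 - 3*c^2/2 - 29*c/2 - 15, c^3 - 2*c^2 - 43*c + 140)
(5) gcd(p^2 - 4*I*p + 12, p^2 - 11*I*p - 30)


(1) = 1
(2) = gcd((j - 6)*(j + 2), j*(j - 6)) = j - 6
(3) = l + 6
(4) = gcd((c - 5)*(c + 3/2)*(c + 2), (c - 5)*(c - 4)*(c + 7)) = c - 5
(5) = p - 6*I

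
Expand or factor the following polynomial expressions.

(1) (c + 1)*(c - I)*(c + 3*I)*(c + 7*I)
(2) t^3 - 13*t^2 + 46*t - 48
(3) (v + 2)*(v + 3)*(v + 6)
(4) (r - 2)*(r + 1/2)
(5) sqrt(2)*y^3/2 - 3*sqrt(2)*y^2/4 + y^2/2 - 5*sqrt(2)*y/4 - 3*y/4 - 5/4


(1) = c^4 + c^3 + 9*I*c^3 - 11*c^2 + 9*I*c^2 - 11*c + 21*I*c + 21*I
(2) = (t - 8)*(t - 3)*(t - 2)
(3) = v^3 + 11*v^2 + 36*v + 36
(4) = r^2 - 3*r/2 - 1
(5) = (y - 5/2)*(y + sqrt(2)/2)*(sqrt(2)*y/2 + sqrt(2)/2)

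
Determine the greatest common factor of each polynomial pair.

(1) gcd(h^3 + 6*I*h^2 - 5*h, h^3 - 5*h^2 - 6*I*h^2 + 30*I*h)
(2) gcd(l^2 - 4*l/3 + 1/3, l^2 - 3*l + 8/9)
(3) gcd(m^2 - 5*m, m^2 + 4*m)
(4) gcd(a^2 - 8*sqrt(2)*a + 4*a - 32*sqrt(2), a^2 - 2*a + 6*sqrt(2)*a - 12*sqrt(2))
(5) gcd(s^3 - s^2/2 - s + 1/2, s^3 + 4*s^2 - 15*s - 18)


(1) = gcd(h*(h + I)*(h + 5*I), h*(h - 5)*(h - 6*I)) = h
(2) = l - 1/3
(3) = m
(4) = gcd((a + 4)*(a - 8*sqrt(2)), (a - 2)*(a + 6*sqrt(2))) = 1
(5) = s + 1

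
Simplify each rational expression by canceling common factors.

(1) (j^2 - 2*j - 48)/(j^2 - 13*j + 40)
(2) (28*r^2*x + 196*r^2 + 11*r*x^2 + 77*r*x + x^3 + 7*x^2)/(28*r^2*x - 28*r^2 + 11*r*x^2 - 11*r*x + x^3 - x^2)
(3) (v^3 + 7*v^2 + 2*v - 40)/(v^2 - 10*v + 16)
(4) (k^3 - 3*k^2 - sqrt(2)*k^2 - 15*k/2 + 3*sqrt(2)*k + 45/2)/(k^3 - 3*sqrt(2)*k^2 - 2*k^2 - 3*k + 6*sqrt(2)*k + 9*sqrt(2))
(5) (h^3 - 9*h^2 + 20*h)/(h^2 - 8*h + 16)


(1) = (j + 6)/(j - 5)
(2) = (x + 7)/(x - 1)
(3) = (v^2 + 9*v + 20)/(v - 8)
(4) = (2*k^2 - 2*sqrt(2)*k - 15)/(2*k^2 + k*(2 - 6*sqrt(2)) - 6*sqrt(2))
(5) = (h^2 - 5*h)/(h - 4)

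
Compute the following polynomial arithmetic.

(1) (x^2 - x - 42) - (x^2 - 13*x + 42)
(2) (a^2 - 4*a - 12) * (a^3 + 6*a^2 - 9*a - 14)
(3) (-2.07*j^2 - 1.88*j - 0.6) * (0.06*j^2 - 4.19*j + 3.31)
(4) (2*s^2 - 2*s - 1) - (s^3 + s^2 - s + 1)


(1) = 12*x - 84
(2) = a^5 + 2*a^4 - 45*a^3 - 50*a^2 + 164*a + 168
(3) = -0.1242*j^4 + 8.5605*j^3 + 0.9895*j^2 - 3.7088*j - 1.986
(4) = -s^3 + s^2 - s - 2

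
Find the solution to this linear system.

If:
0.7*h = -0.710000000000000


Then:
h = -1.01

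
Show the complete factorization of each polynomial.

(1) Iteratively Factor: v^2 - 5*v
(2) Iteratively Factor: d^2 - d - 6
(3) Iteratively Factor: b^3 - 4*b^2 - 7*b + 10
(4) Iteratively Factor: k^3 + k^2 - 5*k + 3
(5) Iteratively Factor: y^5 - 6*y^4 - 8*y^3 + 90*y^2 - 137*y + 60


(1) = (v - 5)*(v)
(2) = (d - 3)*(d + 2)
(3) = (b + 2)*(b^2 - 6*b + 5) = (b - 1)*(b + 2)*(b - 5)
(4) = (k - 1)*(k^2 + 2*k - 3) = (k - 1)*(k + 3)*(k - 1)
(5) = (y - 1)*(y^4 - 5*y^3 - 13*y^2 + 77*y - 60) = (y - 3)*(y - 1)*(y^3 - 2*y^2 - 19*y + 20) = (y - 5)*(y - 3)*(y - 1)*(y^2 + 3*y - 4) = (y - 5)*(y - 3)*(y - 1)*(y + 4)*(y - 1)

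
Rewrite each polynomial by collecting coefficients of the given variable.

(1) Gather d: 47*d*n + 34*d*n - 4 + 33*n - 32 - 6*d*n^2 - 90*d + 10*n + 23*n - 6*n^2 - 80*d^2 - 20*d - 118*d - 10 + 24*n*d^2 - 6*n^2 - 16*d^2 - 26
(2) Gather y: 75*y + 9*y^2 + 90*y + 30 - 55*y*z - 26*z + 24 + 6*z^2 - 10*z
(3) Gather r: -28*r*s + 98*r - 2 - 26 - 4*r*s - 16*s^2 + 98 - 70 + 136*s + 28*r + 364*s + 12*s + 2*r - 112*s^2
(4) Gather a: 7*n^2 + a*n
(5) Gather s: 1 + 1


(1) = d^2*(24*n - 96) + d*(-6*n^2 + 81*n - 228) - 12*n^2 + 66*n - 72
(2) = 9*y^2 + y*(165 - 55*z) + 6*z^2 - 36*z + 54
(3) = r*(128 - 32*s) - 128*s^2 + 512*s
(4) = a*n + 7*n^2
(5) = 2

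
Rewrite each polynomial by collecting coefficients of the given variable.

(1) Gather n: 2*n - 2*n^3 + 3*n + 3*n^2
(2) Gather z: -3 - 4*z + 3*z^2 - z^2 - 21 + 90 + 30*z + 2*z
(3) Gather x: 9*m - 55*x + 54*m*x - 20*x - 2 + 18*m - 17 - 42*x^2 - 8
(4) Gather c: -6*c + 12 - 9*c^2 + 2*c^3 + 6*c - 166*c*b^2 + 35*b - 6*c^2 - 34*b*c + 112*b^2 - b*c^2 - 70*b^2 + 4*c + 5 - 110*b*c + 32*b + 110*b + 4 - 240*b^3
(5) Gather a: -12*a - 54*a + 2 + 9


(1) = -2*n^3 + 3*n^2 + 5*n
(2) = 2*z^2 + 28*z + 66
(3) = 27*m - 42*x^2 + x*(54*m - 75) - 27
(4) = -240*b^3 + 42*b^2 + 177*b + 2*c^3 + c^2*(-b - 15) + c*(-166*b^2 - 144*b + 4) + 21
(5) = 11 - 66*a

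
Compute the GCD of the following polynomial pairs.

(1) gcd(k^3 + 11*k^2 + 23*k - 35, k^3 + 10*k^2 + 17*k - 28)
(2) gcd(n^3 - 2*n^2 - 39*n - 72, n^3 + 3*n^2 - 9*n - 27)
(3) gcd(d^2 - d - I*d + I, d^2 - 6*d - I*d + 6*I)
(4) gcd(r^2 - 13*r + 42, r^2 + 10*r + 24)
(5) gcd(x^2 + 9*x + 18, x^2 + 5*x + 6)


(1) = gcd((k - 1)*(k + 5)*(k + 7), (k - 1)*(k + 4)*(k + 7)) = k^2 + 6*k - 7
(2) = n^2 + 6*n + 9
(3) = gcd((d - 1)*(d - I), (d - 6)*(d - I)) = d - I
(4) = gcd((r - 7)*(r - 6), (r + 4)*(r + 6)) = 1
(5) = gcd((x + 3)*(x + 6), (x + 2)*(x + 3)) = x + 3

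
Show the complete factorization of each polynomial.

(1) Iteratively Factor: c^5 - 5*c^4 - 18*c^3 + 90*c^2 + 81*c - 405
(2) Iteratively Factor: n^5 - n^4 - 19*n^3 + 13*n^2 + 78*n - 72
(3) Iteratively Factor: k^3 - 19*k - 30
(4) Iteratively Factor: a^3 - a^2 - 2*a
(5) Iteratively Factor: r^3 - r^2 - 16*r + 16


(1) = (c - 3)*(c^4 - 2*c^3 - 24*c^2 + 18*c + 135) = (c - 3)*(c + 3)*(c^3 - 5*c^2 - 9*c + 45) = (c - 3)^2*(c + 3)*(c^2 - 2*c - 15) = (c - 5)*(c - 3)^2*(c + 3)*(c + 3)
(2) = (n - 2)*(n^4 + n^3 - 17*n^2 - 21*n + 36) = (n - 2)*(n + 3)*(n^3 - 2*n^2 - 11*n + 12) = (n - 4)*(n - 2)*(n + 3)*(n^2 + 2*n - 3) = (n - 4)*(n - 2)*(n + 3)^2*(n - 1)
(3) = (k + 3)*(k^2 - 3*k - 10) = (k - 5)*(k + 3)*(k + 2)
(4) = (a - 2)*(a^2 + a) = a*(a - 2)*(a + 1)
(5) = (r - 4)*(r^2 + 3*r - 4) = (r - 4)*(r + 4)*(r - 1)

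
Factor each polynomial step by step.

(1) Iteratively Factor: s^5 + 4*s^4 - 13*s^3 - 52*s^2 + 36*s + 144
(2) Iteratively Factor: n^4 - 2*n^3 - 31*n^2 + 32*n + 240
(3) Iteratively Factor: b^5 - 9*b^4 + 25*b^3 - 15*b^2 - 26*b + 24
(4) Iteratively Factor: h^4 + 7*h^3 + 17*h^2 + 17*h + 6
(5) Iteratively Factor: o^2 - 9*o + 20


(1) = (s + 3)*(s^4 + s^3 - 16*s^2 - 4*s + 48) = (s + 2)*(s + 3)*(s^3 - s^2 - 14*s + 24) = (s - 2)*(s + 2)*(s + 3)*(s^2 + s - 12) = (s - 2)*(s + 2)*(s + 3)*(s + 4)*(s - 3)
(2) = (n + 4)*(n^3 - 6*n^2 - 7*n + 60) = (n + 3)*(n + 4)*(n^2 - 9*n + 20) = (n - 4)*(n + 3)*(n + 4)*(n - 5)
(3) = (b + 1)*(b^4 - 10*b^3 + 35*b^2 - 50*b + 24) = (b - 1)*(b + 1)*(b^3 - 9*b^2 + 26*b - 24) = (b - 3)*(b - 1)*(b + 1)*(b^2 - 6*b + 8) = (b - 3)*(b - 2)*(b - 1)*(b + 1)*(b - 4)
(4) = (h + 1)*(h^3 + 6*h^2 + 11*h + 6) = (h + 1)^2*(h^2 + 5*h + 6) = (h + 1)^2*(h + 2)*(h + 3)
(5) = (o - 4)*(o - 5)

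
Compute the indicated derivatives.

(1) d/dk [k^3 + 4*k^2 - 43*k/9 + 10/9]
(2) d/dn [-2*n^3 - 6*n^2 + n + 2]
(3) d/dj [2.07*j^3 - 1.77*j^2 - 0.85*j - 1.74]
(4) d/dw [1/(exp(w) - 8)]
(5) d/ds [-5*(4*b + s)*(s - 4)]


(1) = 3*k^2 + 8*k - 43/9
(2) = -6*n^2 - 12*n + 1
(3) = 6.21*j^2 - 3.54*j - 0.85
(4) = -exp(w)/(exp(w) - 8)^2
(5) = -20*b - 10*s + 20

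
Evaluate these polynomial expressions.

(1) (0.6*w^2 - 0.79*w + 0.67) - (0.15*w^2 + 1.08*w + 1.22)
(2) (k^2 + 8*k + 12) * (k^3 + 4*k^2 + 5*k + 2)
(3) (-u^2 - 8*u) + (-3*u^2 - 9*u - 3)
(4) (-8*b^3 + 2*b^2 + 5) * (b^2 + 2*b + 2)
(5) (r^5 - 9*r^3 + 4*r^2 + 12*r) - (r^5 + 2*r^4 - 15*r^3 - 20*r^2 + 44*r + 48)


(1) = 0.45*w^2 - 1.87*w - 0.55
(2) = k^5 + 12*k^4 + 49*k^3 + 90*k^2 + 76*k + 24
(3) = -4*u^2 - 17*u - 3
(4) = -8*b^5 - 14*b^4 - 12*b^3 + 9*b^2 + 10*b + 10
(5) = -2*r^4 + 6*r^3 + 24*r^2 - 32*r - 48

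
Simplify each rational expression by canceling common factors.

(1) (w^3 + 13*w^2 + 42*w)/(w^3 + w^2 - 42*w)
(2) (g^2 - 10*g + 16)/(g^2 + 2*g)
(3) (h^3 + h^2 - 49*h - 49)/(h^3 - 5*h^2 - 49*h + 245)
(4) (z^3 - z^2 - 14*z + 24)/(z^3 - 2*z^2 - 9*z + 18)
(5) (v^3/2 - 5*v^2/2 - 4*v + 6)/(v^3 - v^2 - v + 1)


(1) = (w + 6)/(w - 6)
(2) = (g^2 - 10*g + 16)/(g^2 + 2*g)
(3) = (h + 1)/(h - 5)
(4) = (z + 4)/(z + 3)
(5) = (v^2 - 4*v - 12)/(2*v^2 - 2)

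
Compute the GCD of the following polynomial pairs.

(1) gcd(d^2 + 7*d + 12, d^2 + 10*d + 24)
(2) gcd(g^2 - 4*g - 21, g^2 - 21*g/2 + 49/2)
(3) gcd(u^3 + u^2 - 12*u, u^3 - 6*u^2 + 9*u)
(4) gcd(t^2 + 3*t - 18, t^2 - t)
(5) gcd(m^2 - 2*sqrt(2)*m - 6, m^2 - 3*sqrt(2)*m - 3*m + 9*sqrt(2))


(1) = gcd((d + 3)*(d + 4), (d + 4)*(d + 6)) = d + 4
(2) = g - 7
(3) = u^2 - 3*u
(4) = gcd((t - 3)*(t + 6), t*(t - 1)) = 1
(5) = gcd((m - 3*sqrt(2))*(m + sqrt(2)), (m - 3)*(m - 3*sqrt(2))) = m - 3*sqrt(2)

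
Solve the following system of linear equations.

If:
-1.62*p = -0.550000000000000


Then:
p = 0.34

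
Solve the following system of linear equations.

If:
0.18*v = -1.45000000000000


Then:
v = -8.06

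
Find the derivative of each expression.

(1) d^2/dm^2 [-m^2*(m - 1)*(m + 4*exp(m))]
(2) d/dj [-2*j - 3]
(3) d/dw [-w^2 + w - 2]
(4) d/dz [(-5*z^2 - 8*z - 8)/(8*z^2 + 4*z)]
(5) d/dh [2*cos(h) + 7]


(1) = -4*m^3*exp(m) - 20*m^2*exp(m) - 12*m^2 - 8*m*exp(m) + 6*m + 8*exp(m)
(2) = -2
(3) = 1 - 2*w
(4) = (11*z^2 + 32*z + 8)/(4*z^2*(4*z^2 + 4*z + 1))
(5) = -2*sin(h)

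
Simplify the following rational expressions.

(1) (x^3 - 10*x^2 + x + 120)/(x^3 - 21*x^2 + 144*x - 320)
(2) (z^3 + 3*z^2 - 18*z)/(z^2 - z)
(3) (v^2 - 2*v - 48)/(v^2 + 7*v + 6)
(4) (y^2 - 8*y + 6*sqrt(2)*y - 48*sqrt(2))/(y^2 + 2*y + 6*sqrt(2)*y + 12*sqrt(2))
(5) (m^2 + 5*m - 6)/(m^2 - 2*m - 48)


(1) = (x + 3)/(x - 8)
(2) = (z^2 + 3*z - 18)/(z - 1)
(3) = (v - 8)/(v + 1)
(4) = (y - 8)/(y + 2)
(5) = (m - 1)/(m - 8)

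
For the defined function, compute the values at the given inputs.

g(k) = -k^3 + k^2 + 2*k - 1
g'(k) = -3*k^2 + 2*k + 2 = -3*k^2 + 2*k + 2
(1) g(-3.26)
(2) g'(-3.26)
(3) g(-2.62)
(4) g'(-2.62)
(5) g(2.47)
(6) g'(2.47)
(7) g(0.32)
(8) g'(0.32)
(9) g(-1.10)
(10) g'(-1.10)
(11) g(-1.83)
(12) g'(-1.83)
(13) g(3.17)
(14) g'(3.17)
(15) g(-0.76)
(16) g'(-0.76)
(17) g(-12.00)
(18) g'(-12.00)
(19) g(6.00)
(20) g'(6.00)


(1) = 37.75
(2) = -36.40
(3) = 18.61
(4) = -23.83
(5) = -5.03
(6) = -11.36
(7) = -0.29
(8) = 2.33
(9) = -0.66
(10) = -3.83
(11) = 4.82
(12) = -11.71
(13) = -16.47
(14) = -21.81
(15) = -1.50
(16) = -1.25
(17) = 1847.00
(18) = -454.00
(19) = -169.00
(20) = -94.00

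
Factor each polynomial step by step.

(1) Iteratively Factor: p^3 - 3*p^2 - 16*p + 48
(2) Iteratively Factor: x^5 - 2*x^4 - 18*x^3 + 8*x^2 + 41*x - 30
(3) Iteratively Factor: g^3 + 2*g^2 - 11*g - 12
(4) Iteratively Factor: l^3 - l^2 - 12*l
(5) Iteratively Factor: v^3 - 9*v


(1) = (p + 4)*(p^2 - 7*p + 12) = (p - 3)*(p + 4)*(p - 4)
(2) = (x - 1)*(x^4 - x^3 - 19*x^2 - 11*x + 30) = (x - 5)*(x - 1)*(x^3 + 4*x^2 + x - 6) = (x - 5)*(x - 1)*(x + 3)*(x^2 + x - 2) = (x - 5)*(x - 1)^2*(x + 3)*(x + 2)
(3) = (g - 3)*(g^2 + 5*g + 4) = (g - 3)*(g + 1)*(g + 4)
(4) = (l)*(l^2 - l - 12) = l*(l + 3)*(l - 4)
(5) = (v + 3)*(v^2 - 3*v) = v*(v + 3)*(v - 3)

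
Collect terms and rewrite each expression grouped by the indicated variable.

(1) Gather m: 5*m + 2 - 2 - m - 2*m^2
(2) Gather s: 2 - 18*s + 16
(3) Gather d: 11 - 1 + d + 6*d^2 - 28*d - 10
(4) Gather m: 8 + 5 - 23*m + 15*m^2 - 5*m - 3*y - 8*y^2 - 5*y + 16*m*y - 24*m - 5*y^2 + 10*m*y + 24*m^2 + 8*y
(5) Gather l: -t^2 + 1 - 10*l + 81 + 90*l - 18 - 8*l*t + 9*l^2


(1) = -2*m^2 + 4*m
(2) = 18 - 18*s
(3) = 6*d^2 - 27*d
(4) = 39*m^2 + m*(26*y - 52) - 13*y^2 + 13
(5) = 9*l^2 + l*(80 - 8*t) - t^2 + 64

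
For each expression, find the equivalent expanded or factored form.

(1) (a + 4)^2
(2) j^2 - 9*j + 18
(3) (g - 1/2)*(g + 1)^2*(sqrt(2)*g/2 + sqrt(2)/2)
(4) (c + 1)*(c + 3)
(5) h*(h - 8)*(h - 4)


(1) = a^2 + 8*a + 16
(2) = (j - 6)*(j - 3)
(3) = sqrt(2)*g^4/2 + 5*sqrt(2)*g^3/4 + 3*sqrt(2)*g^2/4 - sqrt(2)*g/4 - sqrt(2)/4
(4) = c^2 + 4*c + 3
(5) = h^3 - 12*h^2 + 32*h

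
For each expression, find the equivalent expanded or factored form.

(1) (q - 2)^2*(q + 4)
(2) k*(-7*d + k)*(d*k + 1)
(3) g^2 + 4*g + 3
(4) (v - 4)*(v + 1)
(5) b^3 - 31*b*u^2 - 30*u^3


(1) = q^3 - 12*q + 16
(2) = -7*d^2*k^2 + d*k^3 - 7*d*k + k^2
(3) = (g + 1)*(g + 3)
(4) = v^2 - 3*v - 4
(5) = (b - 6*u)*(b + u)*(b + 5*u)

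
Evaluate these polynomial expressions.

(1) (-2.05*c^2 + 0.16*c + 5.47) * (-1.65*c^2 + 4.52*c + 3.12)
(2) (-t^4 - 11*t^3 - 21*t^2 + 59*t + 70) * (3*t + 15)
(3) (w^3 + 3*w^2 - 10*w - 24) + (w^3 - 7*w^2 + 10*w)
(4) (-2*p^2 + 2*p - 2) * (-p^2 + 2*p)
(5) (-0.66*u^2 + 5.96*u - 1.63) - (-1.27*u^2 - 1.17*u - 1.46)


(1) = 3.3825*c^4 - 9.53*c^3 - 14.6983*c^2 + 25.2236*c + 17.0664
(2) = -3*t^5 - 48*t^4 - 228*t^3 - 138*t^2 + 1095*t + 1050
(3) = 2*w^3 - 4*w^2 - 24
(4) = 2*p^4 - 6*p^3 + 6*p^2 - 4*p
(5) = 0.61*u^2 + 7.13*u - 0.17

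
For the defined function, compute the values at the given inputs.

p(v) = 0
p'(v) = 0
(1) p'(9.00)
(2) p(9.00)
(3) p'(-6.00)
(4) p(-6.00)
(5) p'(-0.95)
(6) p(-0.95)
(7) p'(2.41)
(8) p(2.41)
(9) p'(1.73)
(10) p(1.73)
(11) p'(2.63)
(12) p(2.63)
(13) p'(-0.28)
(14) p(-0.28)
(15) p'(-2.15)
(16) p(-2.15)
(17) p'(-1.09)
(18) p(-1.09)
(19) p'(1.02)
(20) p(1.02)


(1) = 0.00
(2) = 0.00
(3) = 0.00
(4) = 0.00
(5) = 0.00
(6) = 0.00
(7) = 0.00
(8) = 0.00
(9) = 0.00
(10) = 0.00
(11) = 0.00
(12) = 0.00
(13) = 0.00
(14) = 0.00
(15) = 0.00
(16) = 0.00
(17) = 0.00
(18) = 0.00
(19) = 0.00
(20) = 0.00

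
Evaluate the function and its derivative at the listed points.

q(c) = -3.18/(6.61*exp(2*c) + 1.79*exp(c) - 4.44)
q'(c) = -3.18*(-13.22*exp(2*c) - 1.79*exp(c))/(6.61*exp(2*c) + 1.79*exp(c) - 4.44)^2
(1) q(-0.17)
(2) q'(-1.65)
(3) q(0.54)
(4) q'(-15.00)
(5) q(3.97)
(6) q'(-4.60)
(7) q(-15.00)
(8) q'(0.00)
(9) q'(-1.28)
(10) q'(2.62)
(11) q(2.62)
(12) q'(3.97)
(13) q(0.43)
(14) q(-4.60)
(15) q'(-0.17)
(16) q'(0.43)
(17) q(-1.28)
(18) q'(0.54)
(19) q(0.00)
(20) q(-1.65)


(1) = -1.79
(2) = 0.18
(3) = -0.18
(4) = 0.00
(5) = -0.00
(6) = 0.00
(7) = 0.72
(8) = 3.04
(9) = 0.41
(10) = 0.00
(11) = -0.00
(12) = 0.00
(13) = -0.23
(14) = 0.72
(15) = 11.02
(16) = 0.56
(17) = 0.93
(18) = 0.41
(19) = -0.80
(20) = 0.83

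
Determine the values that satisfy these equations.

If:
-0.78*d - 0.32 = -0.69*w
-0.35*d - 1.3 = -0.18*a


Then:
a = 1.72008547008547*w + 6.42450142450142
d = 0.884615384615385*w - 0.41025641025641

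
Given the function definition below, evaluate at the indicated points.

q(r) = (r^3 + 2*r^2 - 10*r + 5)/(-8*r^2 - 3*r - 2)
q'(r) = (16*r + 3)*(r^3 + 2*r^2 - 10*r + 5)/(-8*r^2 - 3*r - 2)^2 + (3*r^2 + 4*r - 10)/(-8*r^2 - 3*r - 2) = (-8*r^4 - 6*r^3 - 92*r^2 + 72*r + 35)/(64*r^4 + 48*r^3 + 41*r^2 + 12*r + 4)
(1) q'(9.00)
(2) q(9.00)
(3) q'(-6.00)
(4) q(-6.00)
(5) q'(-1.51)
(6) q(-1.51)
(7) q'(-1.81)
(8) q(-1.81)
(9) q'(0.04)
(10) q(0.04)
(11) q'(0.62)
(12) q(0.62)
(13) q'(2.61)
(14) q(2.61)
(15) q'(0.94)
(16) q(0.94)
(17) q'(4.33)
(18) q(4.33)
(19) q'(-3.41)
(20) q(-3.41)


(1) = -0.14
(2) = -1.19
(3) = -0.17
(4) = 0.29
(5) = -1.23
(6) = -1.35
(7) = -0.86
(8) = -1.04
(9) = 8.29
(10) = -2.16
(11) = 0.87
(12) = 0.03
(13) = -0.21
(14) = -0.16
(15) = 0.07
(16) = 0.15
(17) = -0.17
(18) = -0.49
(19) = -0.30
(20) = -0.27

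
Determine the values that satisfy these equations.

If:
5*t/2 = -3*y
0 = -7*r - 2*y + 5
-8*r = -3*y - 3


Then:
r = 21/37
t = -114/185
y = 19/37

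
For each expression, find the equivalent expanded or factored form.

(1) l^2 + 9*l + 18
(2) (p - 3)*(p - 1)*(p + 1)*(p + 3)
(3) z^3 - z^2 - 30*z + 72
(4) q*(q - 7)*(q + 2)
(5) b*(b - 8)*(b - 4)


(1) = (l + 3)*(l + 6)
(2) = p^4 - 10*p^2 + 9
(3) = (z - 4)*(z - 3)*(z + 6)
(4) = q^3 - 5*q^2 - 14*q
(5) = b^3 - 12*b^2 + 32*b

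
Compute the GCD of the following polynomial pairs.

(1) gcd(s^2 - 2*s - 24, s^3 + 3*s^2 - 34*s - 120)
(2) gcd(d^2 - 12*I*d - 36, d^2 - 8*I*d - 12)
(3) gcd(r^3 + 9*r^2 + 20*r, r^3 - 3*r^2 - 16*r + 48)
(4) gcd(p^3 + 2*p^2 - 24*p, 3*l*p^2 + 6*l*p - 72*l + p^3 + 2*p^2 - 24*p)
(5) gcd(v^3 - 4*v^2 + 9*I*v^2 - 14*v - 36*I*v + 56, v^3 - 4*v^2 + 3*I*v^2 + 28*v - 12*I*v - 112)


(1) = gcd((s - 6)*(s + 4), (s - 6)*(s + 4)*(s + 5)) = s^2 - 2*s - 24
(2) = gcd((d - 6*I)^2, (d - 6*I)*(d - 2*I)) = d - 6*I
(3) = gcd(r*(r + 4)*(r + 5), (r - 4)*(r - 3)*(r + 4)) = r + 4
(4) = p^2 + 2*p - 24
(5) = gcd((v - 4)*(v + 2*I)*(v + 7*I), (v - 4)*(v - 4*I)*(v + 7*I)) = v^2 + v*(-4 + 7*I) - 28*I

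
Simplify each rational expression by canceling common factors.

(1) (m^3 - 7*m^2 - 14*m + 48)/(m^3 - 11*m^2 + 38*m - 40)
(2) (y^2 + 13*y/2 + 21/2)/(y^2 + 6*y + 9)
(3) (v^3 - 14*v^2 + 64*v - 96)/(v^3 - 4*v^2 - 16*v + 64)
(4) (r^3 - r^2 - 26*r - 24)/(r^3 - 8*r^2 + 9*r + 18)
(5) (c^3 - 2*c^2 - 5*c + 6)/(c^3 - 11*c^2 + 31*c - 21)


(1) = (m^2 - 5*m - 24)/(m^2 - 9*m + 20)
(2) = (2*y + 7)/(2*y + 6)
(3) = (v - 6)/(v + 4)
(4) = (r + 4)/(r - 3)
(5) = (c + 2)/(c - 7)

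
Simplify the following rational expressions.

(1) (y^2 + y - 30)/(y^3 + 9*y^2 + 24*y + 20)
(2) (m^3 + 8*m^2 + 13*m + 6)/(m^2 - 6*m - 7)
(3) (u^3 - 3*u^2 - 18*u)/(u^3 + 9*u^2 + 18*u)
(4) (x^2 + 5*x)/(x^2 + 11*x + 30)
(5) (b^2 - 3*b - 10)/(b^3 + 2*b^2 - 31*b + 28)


(1) = (y^2 + y - 30)/(y^3 + 9*y^2 + 24*y + 20)
(2) = (m^2 + 7*m + 6)/(m - 7)
(3) = (u - 6)/(u + 6)
(4) = x/(x + 6)
(5) = (b^2 - 3*b - 10)/(b^3 + 2*b^2 - 31*b + 28)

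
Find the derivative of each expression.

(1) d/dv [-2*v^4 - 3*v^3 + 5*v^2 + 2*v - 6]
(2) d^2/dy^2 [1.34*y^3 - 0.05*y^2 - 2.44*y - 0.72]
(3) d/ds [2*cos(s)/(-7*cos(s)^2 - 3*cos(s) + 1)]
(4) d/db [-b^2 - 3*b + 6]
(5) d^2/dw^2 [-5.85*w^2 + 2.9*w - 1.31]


(1) = -8*v^3 - 9*v^2 + 10*v + 2
(2) = 8.04*y - 0.1
(3) = 2*(7*sin(s)^2 - 8)*sin(s)/(-7*sin(s)^2 + 3*cos(s) + 6)^2
(4) = -2*b - 3
(5) = -11.7000000000000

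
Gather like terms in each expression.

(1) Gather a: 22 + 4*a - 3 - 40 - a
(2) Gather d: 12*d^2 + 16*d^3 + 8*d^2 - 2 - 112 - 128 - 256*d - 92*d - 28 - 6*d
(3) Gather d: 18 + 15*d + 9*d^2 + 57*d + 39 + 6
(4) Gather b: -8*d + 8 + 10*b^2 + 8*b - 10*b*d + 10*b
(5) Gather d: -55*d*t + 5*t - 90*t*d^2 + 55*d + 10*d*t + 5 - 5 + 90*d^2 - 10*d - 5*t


(1) = 3*a - 21
(2) = 16*d^3 + 20*d^2 - 354*d - 270
(3) = 9*d^2 + 72*d + 63
(4) = 10*b^2 + b*(18 - 10*d) - 8*d + 8
(5) = d^2*(90 - 90*t) + d*(45 - 45*t)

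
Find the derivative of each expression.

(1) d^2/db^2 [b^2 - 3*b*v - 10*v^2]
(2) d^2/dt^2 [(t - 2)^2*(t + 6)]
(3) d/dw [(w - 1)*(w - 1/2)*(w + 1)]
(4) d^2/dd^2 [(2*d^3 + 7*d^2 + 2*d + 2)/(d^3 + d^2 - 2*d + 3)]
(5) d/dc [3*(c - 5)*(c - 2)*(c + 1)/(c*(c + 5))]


(1) = 2
(2) = 6*t + 4
(3) = 3*w^2 - w - 1
(4) = 2*(5*d^6 + 18*d^5 + 24*d^4 - 109*d^3 - 141*d^2 + 6*d + 77)/(d^9 + 3*d^8 - 3*d^7 - 2*d^6 + 24*d^5 - 15*d^4 - 17*d^3 + 63*d^2 - 54*d + 27)
(5) = 3*(c^4 + 10*c^3 - 33*c^2 - 20*c - 50)/(c^2*(c^2 + 10*c + 25))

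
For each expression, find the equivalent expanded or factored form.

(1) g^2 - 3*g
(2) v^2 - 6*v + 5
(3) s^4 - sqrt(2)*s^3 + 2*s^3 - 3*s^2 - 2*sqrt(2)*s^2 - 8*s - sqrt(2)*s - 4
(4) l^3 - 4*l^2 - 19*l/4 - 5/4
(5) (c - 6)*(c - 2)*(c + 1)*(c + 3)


(1) = g*(g - 3)
(2) = (v - 5)*(v - 1)
(3) = (s + 1)^2*(s - 2*sqrt(2))*(s + sqrt(2))
(4) = (l - 5)*(l + 1/2)^2
(5) = c^4 - 4*c^3 - 17*c^2 + 24*c + 36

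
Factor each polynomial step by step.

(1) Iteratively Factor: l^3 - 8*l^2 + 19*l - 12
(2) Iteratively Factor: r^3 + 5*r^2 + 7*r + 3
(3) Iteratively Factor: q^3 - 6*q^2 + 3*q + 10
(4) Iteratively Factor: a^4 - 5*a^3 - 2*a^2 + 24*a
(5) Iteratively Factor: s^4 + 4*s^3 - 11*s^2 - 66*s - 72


(1) = (l - 4)*(l^2 - 4*l + 3) = (l - 4)*(l - 1)*(l - 3)
(2) = (r + 1)*(r^2 + 4*r + 3) = (r + 1)*(r + 3)*(r + 1)
(3) = (q - 5)*(q^2 - q - 2) = (q - 5)*(q + 1)*(q - 2)
(4) = (a - 4)*(a^3 - a^2 - 6*a) = (a - 4)*(a - 3)*(a^2 + 2*a) = (a - 4)*(a - 3)*(a + 2)*(a)
(5) = (s + 3)*(s^3 + s^2 - 14*s - 24) = (s + 3)^2*(s^2 - 2*s - 8) = (s + 2)*(s + 3)^2*(s - 4)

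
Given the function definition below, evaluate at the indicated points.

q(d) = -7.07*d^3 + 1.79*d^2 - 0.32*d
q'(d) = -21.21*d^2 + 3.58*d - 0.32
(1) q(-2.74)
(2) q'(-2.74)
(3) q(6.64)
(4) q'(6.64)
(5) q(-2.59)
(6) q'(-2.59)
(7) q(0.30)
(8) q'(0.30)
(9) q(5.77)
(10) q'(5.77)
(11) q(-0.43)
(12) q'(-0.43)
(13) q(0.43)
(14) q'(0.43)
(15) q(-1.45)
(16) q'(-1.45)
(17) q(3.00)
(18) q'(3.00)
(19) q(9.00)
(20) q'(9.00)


(1) = 159.75
(2) = -169.37
(3) = -1992.98
(4) = -911.69
(5) = 135.67
(6) = -151.87
(7) = -0.13
(8) = -1.15
(9) = -1300.40
(10) = -685.81
(11) = 1.03
(12) = -5.78
(13) = -0.37
(14) = -2.70
(15) = 25.78
(16) = -50.11
(17) = -175.74
(18) = -180.47
(19) = -5011.92
(20) = -1686.11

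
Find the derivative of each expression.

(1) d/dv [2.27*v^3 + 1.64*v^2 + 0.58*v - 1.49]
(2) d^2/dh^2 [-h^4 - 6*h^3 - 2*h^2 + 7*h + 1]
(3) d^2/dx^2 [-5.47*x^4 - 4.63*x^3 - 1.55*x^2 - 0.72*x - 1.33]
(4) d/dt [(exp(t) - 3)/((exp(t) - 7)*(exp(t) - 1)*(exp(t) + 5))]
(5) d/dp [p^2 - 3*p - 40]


(1) = 6.81*v^2 + 3.28*v + 0.58
(2) = -12*h^2 - 36*h - 4
(3) = -65.64*x^2 - 27.78*x - 3.1
(4) = 2*(-exp(3*t) + 6*exp(2*t) - 9*exp(t) - 32)*exp(t)/(exp(6*t) - 6*exp(5*t) - 57*exp(4*t) + 268*exp(3*t) + 879*exp(2*t) - 2310*exp(t) + 1225)
(5) = 2*p - 3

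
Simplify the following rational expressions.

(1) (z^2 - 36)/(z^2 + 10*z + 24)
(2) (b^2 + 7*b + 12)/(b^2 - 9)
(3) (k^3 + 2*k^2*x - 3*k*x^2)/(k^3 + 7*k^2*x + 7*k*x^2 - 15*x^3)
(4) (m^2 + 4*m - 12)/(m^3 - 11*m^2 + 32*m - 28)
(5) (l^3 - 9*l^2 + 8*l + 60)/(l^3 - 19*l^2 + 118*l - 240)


(1) = (z - 6)/(z + 4)
(2) = (b + 4)/(b - 3)
(3) = k/(k + 5*x)
(4) = (m + 6)/(m^2 - 9*m + 14)
(5) = (l + 2)/(l - 8)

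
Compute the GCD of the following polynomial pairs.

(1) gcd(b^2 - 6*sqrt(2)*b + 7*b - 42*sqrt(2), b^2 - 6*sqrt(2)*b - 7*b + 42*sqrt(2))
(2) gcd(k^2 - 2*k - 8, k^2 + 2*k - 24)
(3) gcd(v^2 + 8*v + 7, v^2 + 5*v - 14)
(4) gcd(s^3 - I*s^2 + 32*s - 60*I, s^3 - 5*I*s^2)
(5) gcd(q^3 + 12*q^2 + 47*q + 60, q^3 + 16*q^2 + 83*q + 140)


(1) = gcd((b + 7)*(b - 6*sqrt(2)), (b - 7)*(b - 6*sqrt(2))) = b - 6*sqrt(2)
(2) = k - 4
(3) = v + 7
(4) = s - 5*I
(5) = gcd((q + 3)*(q + 4)*(q + 5), (q + 4)*(q + 5)*(q + 7)) = q^2 + 9*q + 20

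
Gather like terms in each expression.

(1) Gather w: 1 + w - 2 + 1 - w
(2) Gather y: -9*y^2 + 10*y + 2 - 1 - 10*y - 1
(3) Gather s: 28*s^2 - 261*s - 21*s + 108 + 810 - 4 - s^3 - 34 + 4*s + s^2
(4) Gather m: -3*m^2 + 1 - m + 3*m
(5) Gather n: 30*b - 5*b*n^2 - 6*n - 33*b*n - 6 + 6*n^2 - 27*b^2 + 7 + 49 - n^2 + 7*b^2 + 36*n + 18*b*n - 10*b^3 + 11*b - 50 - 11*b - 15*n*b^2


(1) = 0
(2) = -9*y^2
(3) = -s^3 + 29*s^2 - 278*s + 880
(4) = -3*m^2 + 2*m + 1
(5) = -10*b^3 - 20*b^2 + 30*b + n^2*(5 - 5*b) + n*(-15*b^2 - 15*b + 30)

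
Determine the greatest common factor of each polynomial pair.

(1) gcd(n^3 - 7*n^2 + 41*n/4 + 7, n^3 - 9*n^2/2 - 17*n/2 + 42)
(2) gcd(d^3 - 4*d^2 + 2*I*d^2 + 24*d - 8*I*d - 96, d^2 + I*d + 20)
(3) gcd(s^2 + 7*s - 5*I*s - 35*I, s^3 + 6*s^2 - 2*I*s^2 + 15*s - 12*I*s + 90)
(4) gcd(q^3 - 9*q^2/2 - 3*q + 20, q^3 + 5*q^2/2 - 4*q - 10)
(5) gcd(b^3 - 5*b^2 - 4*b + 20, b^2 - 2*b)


(1) = gcd((n - 4)*(n - 7/2)*(n + 1/2), (n - 4)*(n - 7/2)*(n + 3)) = n^2 - 15*n/2 + 14
(2) = d - 4*I
(3) = s - 5*I
(4) = gcd((q - 4)*(q - 5/2)*(q + 2), (q - 2)*(q + 2)*(q + 5/2)) = q + 2
(5) = b - 2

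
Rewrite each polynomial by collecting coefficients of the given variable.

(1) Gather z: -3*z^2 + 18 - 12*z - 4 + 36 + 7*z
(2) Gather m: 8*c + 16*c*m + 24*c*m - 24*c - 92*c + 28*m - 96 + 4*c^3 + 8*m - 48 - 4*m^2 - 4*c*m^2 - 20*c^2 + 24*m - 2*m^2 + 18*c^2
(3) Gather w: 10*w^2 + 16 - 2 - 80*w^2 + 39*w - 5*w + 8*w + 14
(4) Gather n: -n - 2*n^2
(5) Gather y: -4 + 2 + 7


(1) = -3*z^2 - 5*z + 50
(2) = 4*c^3 - 2*c^2 - 108*c + m^2*(-4*c - 6) + m*(40*c + 60) - 144
(3) = -70*w^2 + 42*w + 28
(4) = -2*n^2 - n
(5) = 5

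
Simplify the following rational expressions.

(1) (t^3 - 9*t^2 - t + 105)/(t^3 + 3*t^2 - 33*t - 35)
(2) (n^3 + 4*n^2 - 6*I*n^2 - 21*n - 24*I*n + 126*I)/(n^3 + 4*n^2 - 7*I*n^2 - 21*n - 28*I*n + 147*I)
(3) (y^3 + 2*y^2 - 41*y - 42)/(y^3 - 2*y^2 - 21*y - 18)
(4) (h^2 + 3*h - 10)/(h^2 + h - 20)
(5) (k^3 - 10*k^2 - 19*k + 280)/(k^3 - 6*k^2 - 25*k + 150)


(1) = (t^2 - 4*t - 21)/(t^2 + 8*t + 7)
(2) = (n - 6*I)/(n - 7*I)
(3) = (y + 7)/(y + 3)
(4) = (h - 2)/(h - 4)
(5) = (k^2 - 15*k + 56)/(k^2 - 11*k + 30)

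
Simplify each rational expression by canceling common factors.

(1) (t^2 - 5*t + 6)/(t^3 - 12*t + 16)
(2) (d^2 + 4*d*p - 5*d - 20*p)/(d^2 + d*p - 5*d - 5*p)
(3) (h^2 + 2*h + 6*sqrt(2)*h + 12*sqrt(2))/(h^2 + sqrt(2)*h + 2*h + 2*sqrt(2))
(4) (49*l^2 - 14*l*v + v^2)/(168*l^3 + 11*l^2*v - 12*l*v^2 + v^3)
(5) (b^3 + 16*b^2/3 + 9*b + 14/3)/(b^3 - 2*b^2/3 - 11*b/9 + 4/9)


(1) = (t - 3)/(t^2 + 2*t - 8)
(2) = (d + 4*p)/(d + p)
(3) = (h + 6*sqrt(2))/(h + sqrt(2))
(4) = (-7*l + v)/(-24*l^2 - 5*l*v + v^2)
(5) = (9*b^2 + 39*b + 42)/(9*b^2 - 15*b + 4)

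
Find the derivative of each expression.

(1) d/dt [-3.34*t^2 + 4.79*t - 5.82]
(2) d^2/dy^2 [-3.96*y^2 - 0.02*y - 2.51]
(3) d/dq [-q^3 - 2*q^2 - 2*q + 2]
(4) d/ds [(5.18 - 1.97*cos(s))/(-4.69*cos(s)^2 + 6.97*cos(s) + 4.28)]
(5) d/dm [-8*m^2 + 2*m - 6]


(1) = 4.79 - 6.68*t
(2) = -7.92000000000000
(3) = -3*q^2 - 4*q - 2
(4) = (9.2393*cos(s)^2 - 48.5884*cos(s) + 44.5362)*sin(s)/(21.9961*cos(s)^4 - 65.3786*cos(s)^3 + 8.4345*cos(s)^2 + 59.6632*cos(s) + 18.3184)
(5) = 2 - 16*m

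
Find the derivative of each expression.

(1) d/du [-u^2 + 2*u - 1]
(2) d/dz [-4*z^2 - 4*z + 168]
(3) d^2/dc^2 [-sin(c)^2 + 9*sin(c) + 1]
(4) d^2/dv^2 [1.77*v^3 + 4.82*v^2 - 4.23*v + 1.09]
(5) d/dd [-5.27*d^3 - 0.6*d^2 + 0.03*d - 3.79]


(1) = 2 - 2*u
(2) = -8*z - 4
(3) = -9*sin(c) - 2*cos(2*c)
(4) = 10.62*v + 9.64
(5) = -15.81*d^2 - 1.2*d + 0.03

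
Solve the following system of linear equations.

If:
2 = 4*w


Then:
w = 1/2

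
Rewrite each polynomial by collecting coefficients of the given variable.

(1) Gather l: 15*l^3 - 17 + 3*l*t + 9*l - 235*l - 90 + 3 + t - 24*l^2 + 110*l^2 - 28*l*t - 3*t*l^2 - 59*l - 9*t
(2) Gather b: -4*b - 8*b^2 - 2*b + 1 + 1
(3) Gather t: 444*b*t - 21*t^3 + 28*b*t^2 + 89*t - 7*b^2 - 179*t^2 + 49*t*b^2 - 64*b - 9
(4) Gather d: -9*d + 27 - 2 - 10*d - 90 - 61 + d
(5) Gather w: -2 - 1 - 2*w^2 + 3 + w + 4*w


(1) = 15*l^3 + l^2*(86 - 3*t) + l*(-25*t - 285) - 8*t - 104
(2) = -8*b^2 - 6*b + 2
(3) = -7*b^2 - 64*b - 21*t^3 + t^2*(28*b - 179) + t*(49*b^2 + 444*b + 89) - 9
(4) = -18*d - 126
(5) = -2*w^2 + 5*w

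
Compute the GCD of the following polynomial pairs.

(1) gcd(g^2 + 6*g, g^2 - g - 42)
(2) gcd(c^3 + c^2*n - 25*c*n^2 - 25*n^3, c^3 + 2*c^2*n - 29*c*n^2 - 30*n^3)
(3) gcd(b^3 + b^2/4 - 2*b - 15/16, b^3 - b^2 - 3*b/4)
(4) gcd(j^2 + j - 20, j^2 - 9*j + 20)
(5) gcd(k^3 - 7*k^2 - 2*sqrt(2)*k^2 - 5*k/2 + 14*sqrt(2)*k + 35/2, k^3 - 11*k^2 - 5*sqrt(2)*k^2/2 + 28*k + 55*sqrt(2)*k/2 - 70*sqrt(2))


(1) = g + 6
(2) = gcd((c - 5*n)*(c + n)*(c + 5*n), (c - 5*n)*(c + n)*(c + 6*n)) = c^2 - 4*c*n - 5*n^2
(3) = gcd((b - 3/2)*(b + 1/2)*(b + 5/4), b*(b - 3/2)*(b + 1/2)) = b^2 - b - 3/4
(4) = gcd((j - 4)*(j + 5), (j - 5)*(j - 4)) = j - 4
(5) = gcd((k - 7)*(k - 5*sqrt(2)/2)*(k + sqrt(2)/2), (k - 7)*(k - 4)*(k - 5*sqrt(2)/2)) = k^2 + k*(-7 - 5*sqrt(2)/2) + 35*sqrt(2)/2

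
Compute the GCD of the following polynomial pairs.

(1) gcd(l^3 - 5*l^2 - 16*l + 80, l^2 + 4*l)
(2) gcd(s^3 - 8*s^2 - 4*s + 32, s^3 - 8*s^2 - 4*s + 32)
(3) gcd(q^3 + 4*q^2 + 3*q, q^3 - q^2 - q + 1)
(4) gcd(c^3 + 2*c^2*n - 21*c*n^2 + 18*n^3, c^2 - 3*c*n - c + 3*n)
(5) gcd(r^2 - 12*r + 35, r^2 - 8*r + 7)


(1) = gcd((l - 5)*(l - 4)*(l + 4), l*(l + 4)) = l + 4
(2) = gcd((s - 8)*(s - 2)*(s + 2), (s - 8)*(s - 2)*(s + 2)) = s^3 - 8*s^2 - 4*s + 32
(3) = q + 1
(4) = gcd((c - 3*n)*(c - n)*(c + 6*n), (c - 1)*(c - 3*n)) = c - 3*n
(5) = gcd((r - 7)*(r - 5), (r - 7)*(r - 1)) = r - 7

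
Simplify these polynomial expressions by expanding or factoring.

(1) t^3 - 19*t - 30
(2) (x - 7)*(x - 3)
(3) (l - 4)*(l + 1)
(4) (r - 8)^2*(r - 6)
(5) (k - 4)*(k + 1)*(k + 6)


(1) = (t - 5)*(t + 2)*(t + 3)
(2) = x^2 - 10*x + 21
(3) = l^2 - 3*l - 4
(4) = r^3 - 22*r^2 + 160*r - 384
(5) = k^3 + 3*k^2 - 22*k - 24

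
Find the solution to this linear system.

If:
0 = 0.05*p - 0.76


Then:
p = 15.20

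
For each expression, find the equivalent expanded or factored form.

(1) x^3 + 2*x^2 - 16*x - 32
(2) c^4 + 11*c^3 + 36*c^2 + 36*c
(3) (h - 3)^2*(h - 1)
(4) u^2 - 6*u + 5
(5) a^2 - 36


(1) = (x - 4)*(x + 2)*(x + 4)
(2) = c*(c + 2)*(c + 3)*(c + 6)
(3) = h^3 - 7*h^2 + 15*h - 9
(4) = (u - 5)*(u - 1)
(5) = (a - 6)*(a + 6)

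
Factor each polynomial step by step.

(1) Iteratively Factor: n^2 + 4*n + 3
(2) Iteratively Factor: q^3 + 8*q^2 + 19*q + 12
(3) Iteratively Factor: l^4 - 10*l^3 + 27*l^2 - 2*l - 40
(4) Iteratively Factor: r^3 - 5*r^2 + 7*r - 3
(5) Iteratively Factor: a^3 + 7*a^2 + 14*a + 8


(1) = (n + 1)*(n + 3)
(2) = (q + 1)*(q^2 + 7*q + 12) = (q + 1)*(q + 3)*(q + 4)
(3) = (l - 4)*(l^3 - 6*l^2 + 3*l + 10) = (l - 4)*(l + 1)*(l^2 - 7*l + 10) = (l - 4)*(l - 2)*(l + 1)*(l - 5)
(4) = (r - 3)*(r^2 - 2*r + 1) = (r - 3)*(r - 1)*(r - 1)
(5) = (a + 1)*(a^2 + 6*a + 8) = (a + 1)*(a + 4)*(a + 2)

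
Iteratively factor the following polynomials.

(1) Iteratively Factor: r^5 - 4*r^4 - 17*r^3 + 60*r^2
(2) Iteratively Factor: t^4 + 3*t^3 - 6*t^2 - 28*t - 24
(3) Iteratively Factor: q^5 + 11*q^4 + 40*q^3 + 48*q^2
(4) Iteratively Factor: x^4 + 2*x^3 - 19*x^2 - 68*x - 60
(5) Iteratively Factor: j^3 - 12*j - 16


(1) = (r - 3)*(r^4 - r^3 - 20*r^2) = (r - 5)*(r - 3)*(r^3 + 4*r^2) = r*(r - 5)*(r - 3)*(r^2 + 4*r) = r*(r - 5)*(r - 3)*(r + 4)*(r)
(2) = (t + 2)*(t^3 + t^2 - 8*t - 12) = (t + 2)^2*(t^2 - t - 6) = (t - 3)*(t + 2)^2*(t + 2)
(3) = (q + 4)*(q^4 + 7*q^3 + 12*q^2) = q*(q + 4)*(q^3 + 7*q^2 + 12*q) = q*(q + 3)*(q + 4)*(q^2 + 4*q) = q^2*(q + 3)*(q + 4)*(q + 4)
(4) = (x - 5)*(x^3 + 7*x^2 + 16*x + 12) = (x - 5)*(x + 2)*(x^2 + 5*x + 6) = (x - 5)*(x + 2)^2*(x + 3)
(5) = (j + 2)*(j^2 - 2*j - 8) = (j + 2)^2*(j - 4)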